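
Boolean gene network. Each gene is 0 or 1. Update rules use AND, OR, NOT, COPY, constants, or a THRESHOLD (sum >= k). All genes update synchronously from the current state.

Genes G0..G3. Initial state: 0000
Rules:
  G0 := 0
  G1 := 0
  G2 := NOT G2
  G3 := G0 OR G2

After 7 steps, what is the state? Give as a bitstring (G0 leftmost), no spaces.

Step 1: G0=0(const) G1=0(const) G2=NOT G2=NOT 0=1 G3=G0|G2=0|0=0 -> 0010
Step 2: G0=0(const) G1=0(const) G2=NOT G2=NOT 1=0 G3=G0|G2=0|1=1 -> 0001
Step 3: G0=0(const) G1=0(const) G2=NOT G2=NOT 0=1 G3=G0|G2=0|0=0 -> 0010
Step 4: G0=0(const) G1=0(const) G2=NOT G2=NOT 1=0 G3=G0|G2=0|1=1 -> 0001
Step 5: G0=0(const) G1=0(const) G2=NOT G2=NOT 0=1 G3=G0|G2=0|0=0 -> 0010
Step 6: G0=0(const) G1=0(const) G2=NOT G2=NOT 1=0 G3=G0|G2=0|1=1 -> 0001
Step 7: G0=0(const) G1=0(const) G2=NOT G2=NOT 0=1 G3=G0|G2=0|0=0 -> 0010

0010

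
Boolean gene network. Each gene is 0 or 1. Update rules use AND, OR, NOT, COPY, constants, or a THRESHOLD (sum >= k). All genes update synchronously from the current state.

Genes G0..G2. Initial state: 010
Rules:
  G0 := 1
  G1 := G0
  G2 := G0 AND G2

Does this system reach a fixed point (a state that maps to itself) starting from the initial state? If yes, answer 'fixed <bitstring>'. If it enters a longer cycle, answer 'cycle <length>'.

Answer: fixed 110

Derivation:
Step 0: 010
Step 1: G0=1(const) G1=G0=0 G2=G0&G2=0&0=0 -> 100
Step 2: G0=1(const) G1=G0=1 G2=G0&G2=1&0=0 -> 110
Step 3: G0=1(const) G1=G0=1 G2=G0&G2=1&0=0 -> 110
Fixed point reached at step 2: 110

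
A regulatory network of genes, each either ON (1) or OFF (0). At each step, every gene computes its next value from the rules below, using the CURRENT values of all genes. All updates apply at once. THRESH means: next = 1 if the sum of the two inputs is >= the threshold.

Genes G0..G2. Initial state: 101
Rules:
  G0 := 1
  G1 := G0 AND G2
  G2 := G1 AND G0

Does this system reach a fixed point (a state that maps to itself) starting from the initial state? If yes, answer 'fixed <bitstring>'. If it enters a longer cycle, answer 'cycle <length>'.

Step 0: 101
Step 1: G0=1(const) G1=G0&G2=1&1=1 G2=G1&G0=0&1=0 -> 110
Step 2: G0=1(const) G1=G0&G2=1&0=0 G2=G1&G0=1&1=1 -> 101
Cycle of length 2 starting at step 0 -> no fixed point

Answer: cycle 2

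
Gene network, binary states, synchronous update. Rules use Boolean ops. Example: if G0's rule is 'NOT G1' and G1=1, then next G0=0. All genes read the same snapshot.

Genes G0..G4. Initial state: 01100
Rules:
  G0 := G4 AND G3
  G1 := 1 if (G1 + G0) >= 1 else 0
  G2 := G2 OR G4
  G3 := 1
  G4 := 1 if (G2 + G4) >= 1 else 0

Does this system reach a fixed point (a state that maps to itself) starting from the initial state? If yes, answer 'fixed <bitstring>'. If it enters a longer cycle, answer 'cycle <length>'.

Answer: fixed 11111

Derivation:
Step 0: 01100
Step 1: G0=G4&G3=0&0=0 G1=(1+0>=1)=1 G2=G2|G4=1|0=1 G3=1(const) G4=(1+0>=1)=1 -> 01111
Step 2: G0=G4&G3=1&1=1 G1=(1+0>=1)=1 G2=G2|G4=1|1=1 G3=1(const) G4=(1+1>=1)=1 -> 11111
Step 3: G0=G4&G3=1&1=1 G1=(1+1>=1)=1 G2=G2|G4=1|1=1 G3=1(const) G4=(1+1>=1)=1 -> 11111
Fixed point reached at step 2: 11111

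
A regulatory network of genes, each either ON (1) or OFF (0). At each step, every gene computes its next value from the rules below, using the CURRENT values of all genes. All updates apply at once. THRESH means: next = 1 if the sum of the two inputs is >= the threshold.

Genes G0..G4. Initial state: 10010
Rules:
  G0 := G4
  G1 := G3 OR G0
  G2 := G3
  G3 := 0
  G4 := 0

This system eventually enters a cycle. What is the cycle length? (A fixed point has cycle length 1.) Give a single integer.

Step 0: 10010
Step 1: G0=G4=0 G1=G3|G0=1|1=1 G2=G3=1 G3=0(const) G4=0(const) -> 01100
Step 2: G0=G4=0 G1=G3|G0=0|0=0 G2=G3=0 G3=0(const) G4=0(const) -> 00000
Step 3: G0=G4=0 G1=G3|G0=0|0=0 G2=G3=0 G3=0(const) G4=0(const) -> 00000
State from step 3 equals state from step 2 -> cycle length 1

Answer: 1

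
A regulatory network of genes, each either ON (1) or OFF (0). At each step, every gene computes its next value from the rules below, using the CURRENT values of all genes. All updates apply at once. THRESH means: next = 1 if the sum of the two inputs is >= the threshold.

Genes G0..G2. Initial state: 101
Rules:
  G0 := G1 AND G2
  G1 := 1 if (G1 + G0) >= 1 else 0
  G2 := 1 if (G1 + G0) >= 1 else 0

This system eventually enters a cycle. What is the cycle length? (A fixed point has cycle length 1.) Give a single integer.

Answer: 1

Derivation:
Step 0: 101
Step 1: G0=G1&G2=0&1=0 G1=(0+1>=1)=1 G2=(0+1>=1)=1 -> 011
Step 2: G0=G1&G2=1&1=1 G1=(1+0>=1)=1 G2=(1+0>=1)=1 -> 111
Step 3: G0=G1&G2=1&1=1 G1=(1+1>=1)=1 G2=(1+1>=1)=1 -> 111
State from step 3 equals state from step 2 -> cycle length 1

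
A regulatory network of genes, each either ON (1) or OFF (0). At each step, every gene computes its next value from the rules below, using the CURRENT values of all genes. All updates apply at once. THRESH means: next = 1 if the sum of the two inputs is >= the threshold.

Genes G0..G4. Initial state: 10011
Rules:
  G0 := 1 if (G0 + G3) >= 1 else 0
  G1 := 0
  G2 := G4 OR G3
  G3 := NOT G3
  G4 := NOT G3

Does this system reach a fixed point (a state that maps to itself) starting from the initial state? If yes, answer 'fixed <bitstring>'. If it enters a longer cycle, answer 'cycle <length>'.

Answer: cycle 2

Derivation:
Step 0: 10011
Step 1: G0=(1+1>=1)=1 G1=0(const) G2=G4|G3=1|1=1 G3=NOT G3=NOT 1=0 G4=NOT G3=NOT 1=0 -> 10100
Step 2: G0=(1+0>=1)=1 G1=0(const) G2=G4|G3=0|0=0 G3=NOT G3=NOT 0=1 G4=NOT G3=NOT 0=1 -> 10011
Cycle of length 2 starting at step 0 -> no fixed point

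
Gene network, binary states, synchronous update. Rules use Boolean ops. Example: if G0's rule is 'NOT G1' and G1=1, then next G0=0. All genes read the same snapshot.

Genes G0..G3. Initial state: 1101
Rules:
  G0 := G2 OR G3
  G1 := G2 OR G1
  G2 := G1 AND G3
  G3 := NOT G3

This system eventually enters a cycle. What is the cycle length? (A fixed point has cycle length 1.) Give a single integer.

Answer: 2

Derivation:
Step 0: 1101
Step 1: G0=G2|G3=0|1=1 G1=G2|G1=0|1=1 G2=G1&G3=1&1=1 G3=NOT G3=NOT 1=0 -> 1110
Step 2: G0=G2|G3=1|0=1 G1=G2|G1=1|1=1 G2=G1&G3=1&0=0 G3=NOT G3=NOT 0=1 -> 1101
State from step 2 equals state from step 0 -> cycle length 2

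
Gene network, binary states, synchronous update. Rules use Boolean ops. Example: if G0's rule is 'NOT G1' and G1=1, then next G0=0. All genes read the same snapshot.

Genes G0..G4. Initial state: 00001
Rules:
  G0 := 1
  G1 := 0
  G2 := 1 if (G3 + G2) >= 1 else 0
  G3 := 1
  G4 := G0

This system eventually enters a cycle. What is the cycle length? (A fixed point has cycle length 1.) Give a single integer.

Step 0: 00001
Step 1: G0=1(const) G1=0(const) G2=(0+0>=1)=0 G3=1(const) G4=G0=0 -> 10010
Step 2: G0=1(const) G1=0(const) G2=(1+0>=1)=1 G3=1(const) G4=G0=1 -> 10111
Step 3: G0=1(const) G1=0(const) G2=(1+1>=1)=1 G3=1(const) G4=G0=1 -> 10111
State from step 3 equals state from step 2 -> cycle length 1

Answer: 1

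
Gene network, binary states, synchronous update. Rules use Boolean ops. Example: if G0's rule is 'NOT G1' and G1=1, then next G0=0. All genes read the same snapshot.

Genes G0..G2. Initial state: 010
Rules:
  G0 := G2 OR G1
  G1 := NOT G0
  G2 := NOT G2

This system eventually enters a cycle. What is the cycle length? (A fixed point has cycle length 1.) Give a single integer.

Step 0: 010
Step 1: G0=G2|G1=0|1=1 G1=NOT G0=NOT 0=1 G2=NOT G2=NOT 0=1 -> 111
Step 2: G0=G2|G1=1|1=1 G1=NOT G0=NOT 1=0 G2=NOT G2=NOT 1=0 -> 100
Step 3: G0=G2|G1=0|0=0 G1=NOT G0=NOT 1=0 G2=NOT G2=NOT 0=1 -> 001
Step 4: G0=G2|G1=1|0=1 G1=NOT G0=NOT 0=1 G2=NOT G2=NOT 1=0 -> 110
Step 5: G0=G2|G1=0|1=1 G1=NOT G0=NOT 1=0 G2=NOT G2=NOT 0=1 -> 101
Step 6: G0=G2|G1=1|0=1 G1=NOT G0=NOT 1=0 G2=NOT G2=NOT 1=0 -> 100
State from step 6 equals state from step 2 -> cycle length 4

Answer: 4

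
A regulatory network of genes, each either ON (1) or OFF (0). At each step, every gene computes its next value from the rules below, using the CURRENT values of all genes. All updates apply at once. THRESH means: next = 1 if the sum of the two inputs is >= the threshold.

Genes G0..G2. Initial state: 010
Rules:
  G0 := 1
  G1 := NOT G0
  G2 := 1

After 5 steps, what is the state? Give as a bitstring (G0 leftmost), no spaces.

Step 1: G0=1(const) G1=NOT G0=NOT 0=1 G2=1(const) -> 111
Step 2: G0=1(const) G1=NOT G0=NOT 1=0 G2=1(const) -> 101
Step 3: G0=1(const) G1=NOT G0=NOT 1=0 G2=1(const) -> 101
Step 4: G0=1(const) G1=NOT G0=NOT 1=0 G2=1(const) -> 101
Step 5: G0=1(const) G1=NOT G0=NOT 1=0 G2=1(const) -> 101

101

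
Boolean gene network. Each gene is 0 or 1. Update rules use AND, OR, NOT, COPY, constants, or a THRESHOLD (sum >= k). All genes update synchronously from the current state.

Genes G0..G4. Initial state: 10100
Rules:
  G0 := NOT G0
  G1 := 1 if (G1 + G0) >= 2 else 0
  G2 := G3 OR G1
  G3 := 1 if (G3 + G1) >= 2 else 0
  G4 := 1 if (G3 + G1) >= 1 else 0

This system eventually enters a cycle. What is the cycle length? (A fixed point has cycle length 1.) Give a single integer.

Step 0: 10100
Step 1: G0=NOT G0=NOT 1=0 G1=(0+1>=2)=0 G2=G3|G1=0|0=0 G3=(0+0>=2)=0 G4=(0+0>=1)=0 -> 00000
Step 2: G0=NOT G0=NOT 0=1 G1=(0+0>=2)=0 G2=G3|G1=0|0=0 G3=(0+0>=2)=0 G4=(0+0>=1)=0 -> 10000
Step 3: G0=NOT G0=NOT 1=0 G1=(0+1>=2)=0 G2=G3|G1=0|0=0 G3=(0+0>=2)=0 G4=(0+0>=1)=0 -> 00000
State from step 3 equals state from step 1 -> cycle length 2

Answer: 2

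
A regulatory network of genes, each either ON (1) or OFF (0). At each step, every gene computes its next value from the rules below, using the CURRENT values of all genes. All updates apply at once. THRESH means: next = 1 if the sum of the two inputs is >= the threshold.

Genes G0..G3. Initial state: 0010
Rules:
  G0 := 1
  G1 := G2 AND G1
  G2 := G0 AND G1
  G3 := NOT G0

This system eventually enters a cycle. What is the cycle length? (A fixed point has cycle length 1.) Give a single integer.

Step 0: 0010
Step 1: G0=1(const) G1=G2&G1=1&0=0 G2=G0&G1=0&0=0 G3=NOT G0=NOT 0=1 -> 1001
Step 2: G0=1(const) G1=G2&G1=0&0=0 G2=G0&G1=1&0=0 G3=NOT G0=NOT 1=0 -> 1000
Step 3: G0=1(const) G1=G2&G1=0&0=0 G2=G0&G1=1&0=0 G3=NOT G0=NOT 1=0 -> 1000
State from step 3 equals state from step 2 -> cycle length 1

Answer: 1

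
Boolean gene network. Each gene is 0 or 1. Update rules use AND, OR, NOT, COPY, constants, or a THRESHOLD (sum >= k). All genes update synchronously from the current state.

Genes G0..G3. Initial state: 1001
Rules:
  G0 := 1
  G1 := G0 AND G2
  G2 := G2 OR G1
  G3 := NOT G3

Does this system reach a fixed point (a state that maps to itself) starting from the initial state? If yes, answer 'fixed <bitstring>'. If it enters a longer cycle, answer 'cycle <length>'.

Step 0: 1001
Step 1: G0=1(const) G1=G0&G2=1&0=0 G2=G2|G1=0|0=0 G3=NOT G3=NOT 1=0 -> 1000
Step 2: G0=1(const) G1=G0&G2=1&0=0 G2=G2|G1=0|0=0 G3=NOT G3=NOT 0=1 -> 1001
Cycle of length 2 starting at step 0 -> no fixed point

Answer: cycle 2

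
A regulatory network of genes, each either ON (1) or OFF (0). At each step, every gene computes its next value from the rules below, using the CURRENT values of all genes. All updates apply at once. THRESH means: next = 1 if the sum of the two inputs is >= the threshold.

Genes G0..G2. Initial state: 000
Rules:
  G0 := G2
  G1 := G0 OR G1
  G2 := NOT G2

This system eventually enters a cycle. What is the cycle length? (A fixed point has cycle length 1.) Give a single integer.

Step 0: 000
Step 1: G0=G2=0 G1=G0|G1=0|0=0 G2=NOT G2=NOT 0=1 -> 001
Step 2: G0=G2=1 G1=G0|G1=0|0=0 G2=NOT G2=NOT 1=0 -> 100
Step 3: G0=G2=0 G1=G0|G1=1|0=1 G2=NOT G2=NOT 0=1 -> 011
Step 4: G0=G2=1 G1=G0|G1=0|1=1 G2=NOT G2=NOT 1=0 -> 110
Step 5: G0=G2=0 G1=G0|G1=1|1=1 G2=NOT G2=NOT 0=1 -> 011
State from step 5 equals state from step 3 -> cycle length 2

Answer: 2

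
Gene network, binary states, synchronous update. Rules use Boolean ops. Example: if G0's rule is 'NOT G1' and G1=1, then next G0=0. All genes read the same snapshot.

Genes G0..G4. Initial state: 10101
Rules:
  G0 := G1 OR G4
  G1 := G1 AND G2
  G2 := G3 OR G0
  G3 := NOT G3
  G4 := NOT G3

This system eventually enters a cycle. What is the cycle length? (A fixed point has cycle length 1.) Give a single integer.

Answer: 2

Derivation:
Step 0: 10101
Step 1: G0=G1|G4=0|1=1 G1=G1&G2=0&1=0 G2=G3|G0=0|1=1 G3=NOT G3=NOT 0=1 G4=NOT G3=NOT 0=1 -> 10111
Step 2: G0=G1|G4=0|1=1 G1=G1&G2=0&1=0 G2=G3|G0=1|1=1 G3=NOT G3=NOT 1=0 G4=NOT G3=NOT 1=0 -> 10100
Step 3: G0=G1|G4=0|0=0 G1=G1&G2=0&1=0 G2=G3|G0=0|1=1 G3=NOT G3=NOT 0=1 G4=NOT G3=NOT 0=1 -> 00111
Step 4: G0=G1|G4=0|1=1 G1=G1&G2=0&1=0 G2=G3|G0=1|0=1 G3=NOT G3=NOT 1=0 G4=NOT G3=NOT 1=0 -> 10100
State from step 4 equals state from step 2 -> cycle length 2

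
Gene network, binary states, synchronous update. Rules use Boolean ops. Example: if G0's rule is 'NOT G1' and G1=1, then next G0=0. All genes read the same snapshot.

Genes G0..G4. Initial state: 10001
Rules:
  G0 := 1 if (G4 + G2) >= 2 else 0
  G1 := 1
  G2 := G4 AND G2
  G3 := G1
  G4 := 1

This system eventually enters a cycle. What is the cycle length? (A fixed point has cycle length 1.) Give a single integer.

Step 0: 10001
Step 1: G0=(1+0>=2)=0 G1=1(const) G2=G4&G2=1&0=0 G3=G1=0 G4=1(const) -> 01001
Step 2: G0=(1+0>=2)=0 G1=1(const) G2=G4&G2=1&0=0 G3=G1=1 G4=1(const) -> 01011
Step 3: G0=(1+0>=2)=0 G1=1(const) G2=G4&G2=1&0=0 G3=G1=1 G4=1(const) -> 01011
State from step 3 equals state from step 2 -> cycle length 1

Answer: 1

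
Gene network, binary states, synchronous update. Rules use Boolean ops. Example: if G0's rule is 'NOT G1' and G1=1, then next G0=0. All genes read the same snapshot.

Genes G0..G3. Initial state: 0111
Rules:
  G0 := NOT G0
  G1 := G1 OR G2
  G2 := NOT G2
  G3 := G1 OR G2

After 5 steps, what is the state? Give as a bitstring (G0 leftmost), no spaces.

Step 1: G0=NOT G0=NOT 0=1 G1=G1|G2=1|1=1 G2=NOT G2=NOT 1=0 G3=G1|G2=1|1=1 -> 1101
Step 2: G0=NOT G0=NOT 1=0 G1=G1|G2=1|0=1 G2=NOT G2=NOT 0=1 G3=G1|G2=1|0=1 -> 0111
Step 3: G0=NOT G0=NOT 0=1 G1=G1|G2=1|1=1 G2=NOT G2=NOT 1=0 G3=G1|G2=1|1=1 -> 1101
Step 4: G0=NOT G0=NOT 1=0 G1=G1|G2=1|0=1 G2=NOT G2=NOT 0=1 G3=G1|G2=1|0=1 -> 0111
Step 5: G0=NOT G0=NOT 0=1 G1=G1|G2=1|1=1 G2=NOT G2=NOT 1=0 G3=G1|G2=1|1=1 -> 1101

1101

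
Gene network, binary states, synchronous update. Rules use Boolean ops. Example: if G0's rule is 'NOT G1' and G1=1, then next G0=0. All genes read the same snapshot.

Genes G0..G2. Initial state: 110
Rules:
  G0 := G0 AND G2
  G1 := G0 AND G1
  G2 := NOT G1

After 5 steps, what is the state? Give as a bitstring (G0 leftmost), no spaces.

Step 1: G0=G0&G2=1&0=0 G1=G0&G1=1&1=1 G2=NOT G1=NOT 1=0 -> 010
Step 2: G0=G0&G2=0&0=0 G1=G0&G1=0&1=0 G2=NOT G1=NOT 1=0 -> 000
Step 3: G0=G0&G2=0&0=0 G1=G0&G1=0&0=0 G2=NOT G1=NOT 0=1 -> 001
Step 4: G0=G0&G2=0&1=0 G1=G0&G1=0&0=0 G2=NOT G1=NOT 0=1 -> 001
Step 5: G0=G0&G2=0&1=0 G1=G0&G1=0&0=0 G2=NOT G1=NOT 0=1 -> 001

001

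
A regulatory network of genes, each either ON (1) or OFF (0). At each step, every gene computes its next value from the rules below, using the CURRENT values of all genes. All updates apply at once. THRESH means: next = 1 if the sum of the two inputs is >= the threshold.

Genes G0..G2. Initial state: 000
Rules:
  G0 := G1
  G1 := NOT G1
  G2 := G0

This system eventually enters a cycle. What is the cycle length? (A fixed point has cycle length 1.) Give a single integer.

Answer: 2

Derivation:
Step 0: 000
Step 1: G0=G1=0 G1=NOT G1=NOT 0=1 G2=G0=0 -> 010
Step 2: G0=G1=1 G1=NOT G1=NOT 1=0 G2=G0=0 -> 100
Step 3: G0=G1=0 G1=NOT G1=NOT 0=1 G2=G0=1 -> 011
Step 4: G0=G1=1 G1=NOT G1=NOT 1=0 G2=G0=0 -> 100
State from step 4 equals state from step 2 -> cycle length 2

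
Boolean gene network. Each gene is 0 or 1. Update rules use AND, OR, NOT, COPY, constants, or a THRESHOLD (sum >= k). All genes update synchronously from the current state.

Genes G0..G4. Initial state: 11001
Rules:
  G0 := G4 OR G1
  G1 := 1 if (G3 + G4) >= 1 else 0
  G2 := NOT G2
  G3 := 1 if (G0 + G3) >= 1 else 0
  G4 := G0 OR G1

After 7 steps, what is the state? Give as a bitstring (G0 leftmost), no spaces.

Step 1: G0=G4|G1=1|1=1 G1=(0+1>=1)=1 G2=NOT G2=NOT 0=1 G3=(1+0>=1)=1 G4=G0|G1=1|1=1 -> 11111
Step 2: G0=G4|G1=1|1=1 G1=(1+1>=1)=1 G2=NOT G2=NOT 1=0 G3=(1+1>=1)=1 G4=G0|G1=1|1=1 -> 11011
Step 3: G0=G4|G1=1|1=1 G1=(1+1>=1)=1 G2=NOT G2=NOT 0=1 G3=(1+1>=1)=1 G4=G0|G1=1|1=1 -> 11111
Step 4: G0=G4|G1=1|1=1 G1=(1+1>=1)=1 G2=NOT G2=NOT 1=0 G3=(1+1>=1)=1 G4=G0|G1=1|1=1 -> 11011
Step 5: G0=G4|G1=1|1=1 G1=(1+1>=1)=1 G2=NOT G2=NOT 0=1 G3=(1+1>=1)=1 G4=G0|G1=1|1=1 -> 11111
Step 6: G0=G4|G1=1|1=1 G1=(1+1>=1)=1 G2=NOT G2=NOT 1=0 G3=(1+1>=1)=1 G4=G0|G1=1|1=1 -> 11011
Step 7: G0=G4|G1=1|1=1 G1=(1+1>=1)=1 G2=NOT G2=NOT 0=1 G3=(1+1>=1)=1 G4=G0|G1=1|1=1 -> 11111

11111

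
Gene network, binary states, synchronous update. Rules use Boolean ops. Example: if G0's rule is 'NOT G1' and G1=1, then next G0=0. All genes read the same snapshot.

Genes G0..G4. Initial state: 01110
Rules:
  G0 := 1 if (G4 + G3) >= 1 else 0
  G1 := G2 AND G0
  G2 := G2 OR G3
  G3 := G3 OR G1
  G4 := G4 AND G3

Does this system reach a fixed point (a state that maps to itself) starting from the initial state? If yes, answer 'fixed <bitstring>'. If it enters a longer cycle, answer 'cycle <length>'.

Step 0: 01110
Step 1: G0=(0+1>=1)=1 G1=G2&G0=1&0=0 G2=G2|G3=1|1=1 G3=G3|G1=1|1=1 G4=G4&G3=0&1=0 -> 10110
Step 2: G0=(0+1>=1)=1 G1=G2&G0=1&1=1 G2=G2|G3=1|1=1 G3=G3|G1=1|0=1 G4=G4&G3=0&1=0 -> 11110
Step 3: G0=(0+1>=1)=1 G1=G2&G0=1&1=1 G2=G2|G3=1|1=1 G3=G3|G1=1|1=1 G4=G4&G3=0&1=0 -> 11110
Fixed point reached at step 2: 11110

Answer: fixed 11110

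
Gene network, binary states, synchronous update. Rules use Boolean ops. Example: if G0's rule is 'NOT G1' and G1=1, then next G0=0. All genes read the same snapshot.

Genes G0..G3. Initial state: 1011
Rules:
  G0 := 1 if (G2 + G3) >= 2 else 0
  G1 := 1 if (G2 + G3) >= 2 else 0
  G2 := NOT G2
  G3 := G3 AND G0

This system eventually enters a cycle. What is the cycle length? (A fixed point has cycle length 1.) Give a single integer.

Step 0: 1011
Step 1: G0=(1+1>=2)=1 G1=(1+1>=2)=1 G2=NOT G2=NOT 1=0 G3=G3&G0=1&1=1 -> 1101
Step 2: G0=(0+1>=2)=0 G1=(0+1>=2)=0 G2=NOT G2=NOT 0=1 G3=G3&G0=1&1=1 -> 0011
Step 3: G0=(1+1>=2)=1 G1=(1+1>=2)=1 G2=NOT G2=NOT 1=0 G3=G3&G0=1&0=0 -> 1100
Step 4: G0=(0+0>=2)=0 G1=(0+0>=2)=0 G2=NOT G2=NOT 0=1 G3=G3&G0=0&1=0 -> 0010
Step 5: G0=(1+0>=2)=0 G1=(1+0>=2)=0 G2=NOT G2=NOT 1=0 G3=G3&G0=0&0=0 -> 0000
Step 6: G0=(0+0>=2)=0 G1=(0+0>=2)=0 G2=NOT G2=NOT 0=1 G3=G3&G0=0&0=0 -> 0010
State from step 6 equals state from step 4 -> cycle length 2

Answer: 2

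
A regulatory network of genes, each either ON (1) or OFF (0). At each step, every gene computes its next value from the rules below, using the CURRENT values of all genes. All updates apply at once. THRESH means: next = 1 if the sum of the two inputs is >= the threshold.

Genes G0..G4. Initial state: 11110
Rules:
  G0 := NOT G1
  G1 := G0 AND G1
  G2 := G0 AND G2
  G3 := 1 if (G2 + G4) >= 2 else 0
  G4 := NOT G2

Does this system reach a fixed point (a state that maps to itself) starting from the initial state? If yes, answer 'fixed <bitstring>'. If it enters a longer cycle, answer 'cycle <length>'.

Step 0: 11110
Step 1: G0=NOT G1=NOT 1=0 G1=G0&G1=1&1=1 G2=G0&G2=1&1=1 G3=(1+0>=2)=0 G4=NOT G2=NOT 1=0 -> 01100
Step 2: G0=NOT G1=NOT 1=0 G1=G0&G1=0&1=0 G2=G0&G2=0&1=0 G3=(1+0>=2)=0 G4=NOT G2=NOT 1=0 -> 00000
Step 3: G0=NOT G1=NOT 0=1 G1=G0&G1=0&0=0 G2=G0&G2=0&0=0 G3=(0+0>=2)=0 G4=NOT G2=NOT 0=1 -> 10001
Step 4: G0=NOT G1=NOT 0=1 G1=G0&G1=1&0=0 G2=G0&G2=1&0=0 G3=(0+1>=2)=0 G4=NOT G2=NOT 0=1 -> 10001
Fixed point reached at step 3: 10001

Answer: fixed 10001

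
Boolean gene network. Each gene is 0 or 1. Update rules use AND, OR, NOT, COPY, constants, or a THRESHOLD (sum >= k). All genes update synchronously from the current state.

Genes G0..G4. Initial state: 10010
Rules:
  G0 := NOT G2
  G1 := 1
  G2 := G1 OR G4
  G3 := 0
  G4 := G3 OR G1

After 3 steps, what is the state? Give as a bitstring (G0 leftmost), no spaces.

Step 1: G0=NOT G2=NOT 0=1 G1=1(const) G2=G1|G4=0|0=0 G3=0(const) G4=G3|G1=1|0=1 -> 11001
Step 2: G0=NOT G2=NOT 0=1 G1=1(const) G2=G1|G4=1|1=1 G3=0(const) G4=G3|G1=0|1=1 -> 11101
Step 3: G0=NOT G2=NOT 1=0 G1=1(const) G2=G1|G4=1|1=1 G3=0(const) G4=G3|G1=0|1=1 -> 01101

01101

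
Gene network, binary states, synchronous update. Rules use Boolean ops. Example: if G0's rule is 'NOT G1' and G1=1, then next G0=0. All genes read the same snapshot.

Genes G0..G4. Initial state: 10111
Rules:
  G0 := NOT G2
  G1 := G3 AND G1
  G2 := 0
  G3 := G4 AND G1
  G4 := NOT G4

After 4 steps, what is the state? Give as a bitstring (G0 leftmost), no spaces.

Step 1: G0=NOT G2=NOT 1=0 G1=G3&G1=1&0=0 G2=0(const) G3=G4&G1=1&0=0 G4=NOT G4=NOT 1=0 -> 00000
Step 2: G0=NOT G2=NOT 0=1 G1=G3&G1=0&0=0 G2=0(const) G3=G4&G1=0&0=0 G4=NOT G4=NOT 0=1 -> 10001
Step 3: G0=NOT G2=NOT 0=1 G1=G3&G1=0&0=0 G2=0(const) G3=G4&G1=1&0=0 G4=NOT G4=NOT 1=0 -> 10000
Step 4: G0=NOT G2=NOT 0=1 G1=G3&G1=0&0=0 G2=0(const) G3=G4&G1=0&0=0 G4=NOT G4=NOT 0=1 -> 10001

10001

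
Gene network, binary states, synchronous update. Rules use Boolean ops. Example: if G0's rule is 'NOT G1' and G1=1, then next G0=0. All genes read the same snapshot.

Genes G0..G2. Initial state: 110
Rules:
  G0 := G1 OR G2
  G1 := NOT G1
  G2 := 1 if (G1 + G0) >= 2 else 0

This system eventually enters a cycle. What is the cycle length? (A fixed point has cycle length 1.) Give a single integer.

Step 0: 110
Step 1: G0=G1|G2=1|0=1 G1=NOT G1=NOT 1=0 G2=(1+1>=2)=1 -> 101
Step 2: G0=G1|G2=0|1=1 G1=NOT G1=NOT 0=1 G2=(0+1>=2)=0 -> 110
State from step 2 equals state from step 0 -> cycle length 2

Answer: 2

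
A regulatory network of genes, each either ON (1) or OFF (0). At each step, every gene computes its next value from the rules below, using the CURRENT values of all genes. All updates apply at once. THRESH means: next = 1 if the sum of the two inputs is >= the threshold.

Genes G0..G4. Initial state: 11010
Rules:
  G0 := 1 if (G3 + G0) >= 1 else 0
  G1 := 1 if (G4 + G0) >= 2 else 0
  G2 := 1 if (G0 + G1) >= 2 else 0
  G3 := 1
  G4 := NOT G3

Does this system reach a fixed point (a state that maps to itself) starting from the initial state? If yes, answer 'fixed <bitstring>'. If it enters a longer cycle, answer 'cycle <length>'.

Step 0: 11010
Step 1: G0=(1+1>=1)=1 G1=(0+1>=2)=0 G2=(1+1>=2)=1 G3=1(const) G4=NOT G3=NOT 1=0 -> 10110
Step 2: G0=(1+1>=1)=1 G1=(0+1>=2)=0 G2=(1+0>=2)=0 G3=1(const) G4=NOT G3=NOT 1=0 -> 10010
Step 3: G0=(1+1>=1)=1 G1=(0+1>=2)=0 G2=(1+0>=2)=0 G3=1(const) G4=NOT G3=NOT 1=0 -> 10010
Fixed point reached at step 2: 10010

Answer: fixed 10010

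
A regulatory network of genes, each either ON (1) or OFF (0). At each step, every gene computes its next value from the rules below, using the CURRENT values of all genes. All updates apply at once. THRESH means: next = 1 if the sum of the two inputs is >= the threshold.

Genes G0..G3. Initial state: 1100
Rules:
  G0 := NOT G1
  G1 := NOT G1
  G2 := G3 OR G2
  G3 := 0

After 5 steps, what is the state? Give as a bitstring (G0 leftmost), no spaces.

Step 1: G0=NOT G1=NOT 1=0 G1=NOT G1=NOT 1=0 G2=G3|G2=0|0=0 G3=0(const) -> 0000
Step 2: G0=NOT G1=NOT 0=1 G1=NOT G1=NOT 0=1 G2=G3|G2=0|0=0 G3=0(const) -> 1100
Step 3: G0=NOT G1=NOT 1=0 G1=NOT G1=NOT 1=0 G2=G3|G2=0|0=0 G3=0(const) -> 0000
Step 4: G0=NOT G1=NOT 0=1 G1=NOT G1=NOT 0=1 G2=G3|G2=0|0=0 G3=0(const) -> 1100
Step 5: G0=NOT G1=NOT 1=0 G1=NOT G1=NOT 1=0 G2=G3|G2=0|0=0 G3=0(const) -> 0000

0000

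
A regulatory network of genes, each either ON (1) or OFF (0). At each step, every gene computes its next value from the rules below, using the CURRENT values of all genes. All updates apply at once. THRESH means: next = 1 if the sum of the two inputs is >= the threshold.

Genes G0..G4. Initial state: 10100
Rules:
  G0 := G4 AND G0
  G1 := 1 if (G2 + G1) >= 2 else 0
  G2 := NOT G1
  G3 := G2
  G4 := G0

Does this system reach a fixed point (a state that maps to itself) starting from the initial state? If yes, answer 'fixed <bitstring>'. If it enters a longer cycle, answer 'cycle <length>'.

Answer: fixed 00110

Derivation:
Step 0: 10100
Step 1: G0=G4&G0=0&1=0 G1=(1+0>=2)=0 G2=NOT G1=NOT 0=1 G3=G2=1 G4=G0=1 -> 00111
Step 2: G0=G4&G0=1&0=0 G1=(1+0>=2)=0 G2=NOT G1=NOT 0=1 G3=G2=1 G4=G0=0 -> 00110
Step 3: G0=G4&G0=0&0=0 G1=(1+0>=2)=0 G2=NOT G1=NOT 0=1 G3=G2=1 G4=G0=0 -> 00110
Fixed point reached at step 2: 00110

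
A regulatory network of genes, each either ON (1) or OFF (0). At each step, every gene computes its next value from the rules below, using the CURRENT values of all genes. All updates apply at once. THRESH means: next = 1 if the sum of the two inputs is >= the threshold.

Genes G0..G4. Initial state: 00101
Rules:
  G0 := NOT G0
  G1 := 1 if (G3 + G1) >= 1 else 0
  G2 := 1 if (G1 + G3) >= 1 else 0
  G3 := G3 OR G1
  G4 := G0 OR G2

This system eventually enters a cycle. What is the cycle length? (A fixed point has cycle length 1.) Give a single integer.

Answer: 2

Derivation:
Step 0: 00101
Step 1: G0=NOT G0=NOT 0=1 G1=(0+0>=1)=0 G2=(0+0>=1)=0 G3=G3|G1=0|0=0 G4=G0|G2=0|1=1 -> 10001
Step 2: G0=NOT G0=NOT 1=0 G1=(0+0>=1)=0 G2=(0+0>=1)=0 G3=G3|G1=0|0=0 G4=G0|G2=1|0=1 -> 00001
Step 3: G0=NOT G0=NOT 0=1 G1=(0+0>=1)=0 G2=(0+0>=1)=0 G3=G3|G1=0|0=0 G4=G0|G2=0|0=0 -> 10000
Step 4: G0=NOT G0=NOT 1=0 G1=(0+0>=1)=0 G2=(0+0>=1)=0 G3=G3|G1=0|0=0 G4=G0|G2=1|0=1 -> 00001
State from step 4 equals state from step 2 -> cycle length 2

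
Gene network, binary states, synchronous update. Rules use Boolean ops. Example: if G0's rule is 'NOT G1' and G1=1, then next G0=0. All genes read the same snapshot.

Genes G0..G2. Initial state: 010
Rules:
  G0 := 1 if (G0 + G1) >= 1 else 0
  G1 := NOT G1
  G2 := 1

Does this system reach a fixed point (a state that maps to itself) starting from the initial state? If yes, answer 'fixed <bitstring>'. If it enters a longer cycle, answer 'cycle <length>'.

Step 0: 010
Step 1: G0=(0+1>=1)=1 G1=NOT G1=NOT 1=0 G2=1(const) -> 101
Step 2: G0=(1+0>=1)=1 G1=NOT G1=NOT 0=1 G2=1(const) -> 111
Step 3: G0=(1+1>=1)=1 G1=NOT G1=NOT 1=0 G2=1(const) -> 101
Cycle of length 2 starting at step 1 -> no fixed point

Answer: cycle 2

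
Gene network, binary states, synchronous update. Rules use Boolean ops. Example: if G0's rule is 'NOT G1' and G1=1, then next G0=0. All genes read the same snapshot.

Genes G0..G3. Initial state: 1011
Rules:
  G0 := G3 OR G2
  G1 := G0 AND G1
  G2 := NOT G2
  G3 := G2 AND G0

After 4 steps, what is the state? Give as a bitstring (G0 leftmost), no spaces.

Step 1: G0=G3|G2=1|1=1 G1=G0&G1=1&0=0 G2=NOT G2=NOT 1=0 G3=G2&G0=1&1=1 -> 1001
Step 2: G0=G3|G2=1|0=1 G1=G0&G1=1&0=0 G2=NOT G2=NOT 0=1 G3=G2&G0=0&1=0 -> 1010
Step 3: G0=G3|G2=0|1=1 G1=G0&G1=1&0=0 G2=NOT G2=NOT 1=0 G3=G2&G0=1&1=1 -> 1001
Step 4: G0=G3|G2=1|0=1 G1=G0&G1=1&0=0 G2=NOT G2=NOT 0=1 G3=G2&G0=0&1=0 -> 1010

1010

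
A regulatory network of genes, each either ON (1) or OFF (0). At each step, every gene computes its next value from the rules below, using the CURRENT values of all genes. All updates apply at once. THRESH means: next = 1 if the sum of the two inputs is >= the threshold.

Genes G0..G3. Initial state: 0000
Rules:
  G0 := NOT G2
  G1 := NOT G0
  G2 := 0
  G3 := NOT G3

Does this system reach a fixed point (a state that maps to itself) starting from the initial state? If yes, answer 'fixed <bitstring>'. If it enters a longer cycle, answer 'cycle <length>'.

Answer: cycle 2

Derivation:
Step 0: 0000
Step 1: G0=NOT G2=NOT 0=1 G1=NOT G0=NOT 0=1 G2=0(const) G3=NOT G3=NOT 0=1 -> 1101
Step 2: G0=NOT G2=NOT 0=1 G1=NOT G0=NOT 1=0 G2=0(const) G3=NOT G3=NOT 1=0 -> 1000
Step 3: G0=NOT G2=NOT 0=1 G1=NOT G0=NOT 1=0 G2=0(const) G3=NOT G3=NOT 0=1 -> 1001
Step 4: G0=NOT G2=NOT 0=1 G1=NOT G0=NOT 1=0 G2=0(const) G3=NOT G3=NOT 1=0 -> 1000
Cycle of length 2 starting at step 2 -> no fixed point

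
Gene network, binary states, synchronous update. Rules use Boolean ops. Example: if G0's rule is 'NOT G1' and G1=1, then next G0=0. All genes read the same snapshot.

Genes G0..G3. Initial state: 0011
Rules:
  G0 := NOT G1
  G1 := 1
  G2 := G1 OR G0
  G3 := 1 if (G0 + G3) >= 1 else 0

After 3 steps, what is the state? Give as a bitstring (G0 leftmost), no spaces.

Step 1: G0=NOT G1=NOT 0=1 G1=1(const) G2=G1|G0=0|0=0 G3=(0+1>=1)=1 -> 1101
Step 2: G0=NOT G1=NOT 1=0 G1=1(const) G2=G1|G0=1|1=1 G3=(1+1>=1)=1 -> 0111
Step 3: G0=NOT G1=NOT 1=0 G1=1(const) G2=G1|G0=1|0=1 G3=(0+1>=1)=1 -> 0111

0111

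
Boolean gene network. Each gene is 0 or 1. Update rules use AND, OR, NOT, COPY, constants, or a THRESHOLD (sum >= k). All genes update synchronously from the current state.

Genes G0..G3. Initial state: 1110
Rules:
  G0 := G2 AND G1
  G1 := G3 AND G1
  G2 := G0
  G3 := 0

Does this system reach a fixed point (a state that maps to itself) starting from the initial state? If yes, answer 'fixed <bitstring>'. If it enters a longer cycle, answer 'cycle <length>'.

Step 0: 1110
Step 1: G0=G2&G1=1&1=1 G1=G3&G1=0&1=0 G2=G0=1 G3=0(const) -> 1010
Step 2: G0=G2&G1=1&0=0 G1=G3&G1=0&0=0 G2=G0=1 G3=0(const) -> 0010
Step 3: G0=G2&G1=1&0=0 G1=G3&G1=0&0=0 G2=G0=0 G3=0(const) -> 0000
Step 4: G0=G2&G1=0&0=0 G1=G3&G1=0&0=0 G2=G0=0 G3=0(const) -> 0000
Fixed point reached at step 3: 0000

Answer: fixed 0000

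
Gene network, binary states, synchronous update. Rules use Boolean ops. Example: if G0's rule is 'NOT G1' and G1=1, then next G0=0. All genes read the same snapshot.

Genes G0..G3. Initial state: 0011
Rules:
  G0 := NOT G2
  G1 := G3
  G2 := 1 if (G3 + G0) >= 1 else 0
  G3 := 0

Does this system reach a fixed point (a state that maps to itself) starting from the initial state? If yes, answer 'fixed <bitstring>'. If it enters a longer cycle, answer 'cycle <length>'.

Answer: cycle 4

Derivation:
Step 0: 0011
Step 1: G0=NOT G2=NOT 1=0 G1=G3=1 G2=(1+0>=1)=1 G3=0(const) -> 0110
Step 2: G0=NOT G2=NOT 1=0 G1=G3=0 G2=(0+0>=1)=0 G3=0(const) -> 0000
Step 3: G0=NOT G2=NOT 0=1 G1=G3=0 G2=(0+0>=1)=0 G3=0(const) -> 1000
Step 4: G0=NOT G2=NOT 0=1 G1=G3=0 G2=(0+1>=1)=1 G3=0(const) -> 1010
Step 5: G0=NOT G2=NOT 1=0 G1=G3=0 G2=(0+1>=1)=1 G3=0(const) -> 0010
Step 6: G0=NOT G2=NOT 1=0 G1=G3=0 G2=(0+0>=1)=0 G3=0(const) -> 0000
Cycle of length 4 starting at step 2 -> no fixed point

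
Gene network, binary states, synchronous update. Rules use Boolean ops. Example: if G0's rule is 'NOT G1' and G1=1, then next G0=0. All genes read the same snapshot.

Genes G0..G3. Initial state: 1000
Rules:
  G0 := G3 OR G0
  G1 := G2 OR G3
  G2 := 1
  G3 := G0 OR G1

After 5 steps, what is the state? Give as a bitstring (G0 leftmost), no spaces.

Step 1: G0=G3|G0=0|1=1 G1=G2|G3=0|0=0 G2=1(const) G3=G0|G1=1|0=1 -> 1011
Step 2: G0=G3|G0=1|1=1 G1=G2|G3=1|1=1 G2=1(const) G3=G0|G1=1|0=1 -> 1111
Step 3: G0=G3|G0=1|1=1 G1=G2|G3=1|1=1 G2=1(const) G3=G0|G1=1|1=1 -> 1111
Step 4: G0=G3|G0=1|1=1 G1=G2|G3=1|1=1 G2=1(const) G3=G0|G1=1|1=1 -> 1111
Step 5: G0=G3|G0=1|1=1 G1=G2|G3=1|1=1 G2=1(const) G3=G0|G1=1|1=1 -> 1111

1111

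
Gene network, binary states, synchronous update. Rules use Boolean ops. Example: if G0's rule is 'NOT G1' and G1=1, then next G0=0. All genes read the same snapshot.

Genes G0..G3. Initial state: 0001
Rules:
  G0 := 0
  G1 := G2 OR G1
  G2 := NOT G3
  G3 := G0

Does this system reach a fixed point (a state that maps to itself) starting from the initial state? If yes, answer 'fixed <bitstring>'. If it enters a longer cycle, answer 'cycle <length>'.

Step 0: 0001
Step 1: G0=0(const) G1=G2|G1=0|0=0 G2=NOT G3=NOT 1=0 G3=G0=0 -> 0000
Step 2: G0=0(const) G1=G2|G1=0|0=0 G2=NOT G3=NOT 0=1 G3=G0=0 -> 0010
Step 3: G0=0(const) G1=G2|G1=1|0=1 G2=NOT G3=NOT 0=1 G3=G0=0 -> 0110
Step 4: G0=0(const) G1=G2|G1=1|1=1 G2=NOT G3=NOT 0=1 G3=G0=0 -> 0110
Fixed point reached at step 3: 0110

Answer: fixed 0110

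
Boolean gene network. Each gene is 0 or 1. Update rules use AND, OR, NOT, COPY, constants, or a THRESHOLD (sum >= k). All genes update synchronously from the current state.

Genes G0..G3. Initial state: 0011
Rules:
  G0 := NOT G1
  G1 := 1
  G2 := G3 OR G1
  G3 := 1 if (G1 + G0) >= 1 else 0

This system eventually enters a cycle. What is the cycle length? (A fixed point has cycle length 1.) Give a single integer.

Answer: 1

Derivation:
Step 0: 0011
Step 1: G0=NOT G1=NOT 0=1 G1=1(const) G2=G3|G1=1|0=1 G3=(0+0>=1)=0 -> 1110
Step 2: G0=NOT G1=NOT 1=0 G1=1(const) G2=G3|G1=0|1=1 G3=(1+1>=1)=1 -> 0111
Step 3: G0=NOT G1=NOT 1=0 G1=1(const) G2=G3|G1=1|1=1 G3=(1+0>=1)=1 -> 0111
State from step 3 equals state from step 2 -> cycle length 1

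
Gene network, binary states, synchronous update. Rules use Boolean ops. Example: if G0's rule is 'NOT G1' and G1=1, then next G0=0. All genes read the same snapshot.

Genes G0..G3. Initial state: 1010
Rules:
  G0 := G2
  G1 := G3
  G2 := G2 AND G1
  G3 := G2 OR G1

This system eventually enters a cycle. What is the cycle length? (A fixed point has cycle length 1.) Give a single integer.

Answer: 2

Derivation:
Step 0: 1010
Step 1: G0=G2=1 G1=G3=0 G2=G2&G1=1&0=0 G3=G2|G1=1|0=1 -> 1001
Step 2: G0=G2=0 G1=G3=1 G2=G2&G1=0&0=0 G3=G2|G1=0|0=0 -> 0100
Step 3: G0=G2=0 G1=G3=0 G2=G2&G1=0&1=0 G3=G2|G1=0|1=1 -> 0001
Step 4: G0=G2=0 G1=G3=1 G2=G2&G1=0&0=0 G3=G2|G1=0|0=0 -> 0100
State from step 4 equals state from step 2 -> cycle length 2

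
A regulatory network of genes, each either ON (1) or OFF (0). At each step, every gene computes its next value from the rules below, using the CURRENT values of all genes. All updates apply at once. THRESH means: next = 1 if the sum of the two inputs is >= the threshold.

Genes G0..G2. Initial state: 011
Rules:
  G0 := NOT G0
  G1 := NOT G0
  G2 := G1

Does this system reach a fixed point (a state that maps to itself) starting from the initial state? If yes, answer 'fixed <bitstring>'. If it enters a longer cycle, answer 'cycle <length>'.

Answer: cycle 2

Derivation:
Step 0: 011
Step 1: G0=NOT G0=NOT 0=1 G1=NOT G0=NOT 0=1 G2=G1=1 -> 111
Step 2: G0=NOT G0=NOT 1=0 G1=NOT G0=NOT 1=0 G2=G1=1 -> 001
Step 3: G0=NOT G0=NOT 0=1 G1=NOT G0=NOT 0=1 G2=G1=0 -> 110
Step 4: G0=NOT G0=NOT 1=0 G1=NOT G0=NOT 1=0 G2=G1=1 -> 001
Cycle of length 2 starting at step 2 -> no fixed point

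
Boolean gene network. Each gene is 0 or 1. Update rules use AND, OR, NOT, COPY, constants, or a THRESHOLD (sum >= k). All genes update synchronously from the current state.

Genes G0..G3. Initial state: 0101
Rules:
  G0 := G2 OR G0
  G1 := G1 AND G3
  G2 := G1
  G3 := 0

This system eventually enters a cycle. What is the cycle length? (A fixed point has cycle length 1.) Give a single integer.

Step 0: 0101
Step 1: G0=G2|G0=0|0=0 G1=G1&G3=1&1=1 G2=G1=1 G3=0(const) -> 0110
Step 2: G0=G2|G0=1|0=1 G1=G1&G3=1&0=0 G2=G1=1 G3=0(const) -> 1010
Step 3: G0=G2|G0=1|1=1 G1=G1&G3=0&0=0 G2=G1=0 G3=0(const) -> 1000
Step 4: G0=G2|G0=0|1=1 G1=G1&G3=0&0=0 G2=G1=0 G3=0(const) -> 1000
State from step 4 equals state from step 3 -> cycle length 1

Answer: 1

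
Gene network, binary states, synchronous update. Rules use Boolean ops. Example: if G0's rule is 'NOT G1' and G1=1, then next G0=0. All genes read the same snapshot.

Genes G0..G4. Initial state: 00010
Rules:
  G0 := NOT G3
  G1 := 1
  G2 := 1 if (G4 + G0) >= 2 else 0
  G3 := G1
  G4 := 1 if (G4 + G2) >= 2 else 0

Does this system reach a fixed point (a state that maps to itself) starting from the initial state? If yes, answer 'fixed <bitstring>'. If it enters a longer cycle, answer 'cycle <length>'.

Answer: fixed 01010

Derivation:
Step 0: 00010
Step 1: G0=NOT G3=NOT 1=0 G1=1(const) G2=(0+0>=2)=0 G3=G1=0 G4=(0+0>=2)=0 -> 01000
Step 2: G0=NOT G3=NOT 0=1 G1=1(const) G2=(0+0>=2)=0 G3=G1=1 G4=(0+0>=2)=0 -> 11010
Step 3: G0=NOT G3=NOT 1=0 G1=1(const) G2=(0+1>=2)=0 G3=G1=1 G4=(0+0>=2)=0 -> 01010
Step 4: G0=NOT G3=NOT 1=0 G1=1(const) G2=(0+0>=2)=0 G3=G1=1 G4=(0+0>=2)=0 -> 01010
Fixed point reached at step 3: 01010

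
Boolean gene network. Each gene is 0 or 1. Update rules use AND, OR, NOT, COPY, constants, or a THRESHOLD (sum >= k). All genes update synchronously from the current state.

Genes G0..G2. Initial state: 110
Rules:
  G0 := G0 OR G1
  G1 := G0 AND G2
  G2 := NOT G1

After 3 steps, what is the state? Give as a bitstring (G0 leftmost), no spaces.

Step 1: G0=G0|G1=1|1=1 G1=G0&G2=1&0=0 G2=NOT G1=NOT 1=0 -> 100
Step 2: G0=G0|G1=1|0=1 G1=G0&G2=1&0=0 G2=NOT G1=NOT 0=1 -> 101
Step 3: G0=G0|G1=1|0=1 G1=G0&G2=1&1=1 G2=NOT G1=NOT 0=1 -> 111

111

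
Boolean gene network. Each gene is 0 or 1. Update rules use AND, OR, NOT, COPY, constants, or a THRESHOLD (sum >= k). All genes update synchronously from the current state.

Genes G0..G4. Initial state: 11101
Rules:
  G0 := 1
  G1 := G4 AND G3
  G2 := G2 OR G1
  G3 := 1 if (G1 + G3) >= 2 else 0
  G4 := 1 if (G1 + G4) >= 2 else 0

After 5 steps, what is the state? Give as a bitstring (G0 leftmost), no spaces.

Step 1: G0=1(const) G1=G4&G3=1&0=0 G2=G2|G1=1|1=1 G3=(1+0>=2)=0 G4=(1+1>=2)=1 -> 10101
Step 2: G0=1(const) G1=G4&G3=1&0=0 G2=G2|G1=1|0=1 G3=(0+0>=2)=0 G4=(0+1>=2)=0 -> 10100
Step 3: G0=1(const) G1=G4&G3=0&0=0 G2=G2|G1=1|0=1 G3=(0+0>=2)=0 G4=(0+0>=2)=0 -> 10100
Step 4: G0=1(const) G1=G4&G3=0&0=0 G2=G2|G1=1|0=1 G3=(0+0>=2)=0 G4=(0+0>=2)=0 -> 10100
Step 5: G0=1(const) G1=G4&G3=0&0=0 G2=G2|G1=1|0=1 G3=(0+0>=2)=0 G4=(0+0>=2)=0 -> 10100

10100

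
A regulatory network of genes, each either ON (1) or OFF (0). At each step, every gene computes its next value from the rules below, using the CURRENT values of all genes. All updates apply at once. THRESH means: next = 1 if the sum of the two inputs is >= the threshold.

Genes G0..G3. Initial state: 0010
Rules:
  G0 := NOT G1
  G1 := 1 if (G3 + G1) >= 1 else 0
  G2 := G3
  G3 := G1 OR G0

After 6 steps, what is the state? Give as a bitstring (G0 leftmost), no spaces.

Step 1: G0=NOT G1=NOT 0=1 G1=(0+0>=1)=0 G2=G3=0 G3=G1|G0=0|0=0 -> 1000
Step 2: G0=NOT G1=NOT 0=1 G1=(0+0>=1)=0 G2=G3=0 G3=G1|G0=0|1=1 -> 1001
Step 3: G0=NOT G1=NOT 0=1 G1=(1+0>=1)=1 G2=G3=1 G3=G1|G0=0|1=1 -> 1111
Step 4: G0=NOT G1=NOT 1=0 G1=(1+1>=1)=1 G2=G3=1 G3=G1|G0=1|1=1 -> 0111
Step 5: G0=NOT G1=NOT 1=0 G1=(1+1>=1)=1 G2=G3=1 G3=G1|G0=1|0=1 -> 0111
Step 6: G0=NOT G1=NOT 1=0 G1=(1+1>=1)=1 G2=G3=1 G3=G1|G0=1|0=1 -> 0111

0111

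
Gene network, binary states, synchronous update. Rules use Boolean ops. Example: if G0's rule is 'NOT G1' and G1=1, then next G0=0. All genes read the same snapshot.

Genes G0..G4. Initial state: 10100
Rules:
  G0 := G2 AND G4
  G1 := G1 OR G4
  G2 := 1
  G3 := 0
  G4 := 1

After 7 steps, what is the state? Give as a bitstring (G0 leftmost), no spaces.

Step 1: G0=G2&G4=1&0=0 G1=G1|G4=0|0=0 G2=1(const) G3=0(const) G4=1(const) -> 00101
Step 2: G0=G2&G4=1&1=1 G1=G1|G4=0|1=1 G2=1(const) G3=0(const) G4=1(const) -> 11101
Step 3: G0=G2&G4=1&1=1 G1=G1|G4=1|1=1 G2=1(const) G3=0(const) G4=1(const) -> 11101
Step 4: G0=G2&G4=1&1=1 G1=G1|G4=1|1=1 G2=1(const) G3=0(const) G4=1(const) -> 11101
Step 5: G0=G2&G4=1&1=1 G1=G1|G4=1|1=1 G2=1(const) G3=0(const) G4=1(const) -> 11101
Step 6: G0=G2&G4=1&1=1 G1=G1|G4=1|1=1 G2=1(const) G3=0(const) G4=1(const) -> 11101
Step 7: G0=G2&G4=1&1=1 G1=G1|G4=1|1=1 G2=1(const) G3=0(const) G4=1(const) -> 11101

11101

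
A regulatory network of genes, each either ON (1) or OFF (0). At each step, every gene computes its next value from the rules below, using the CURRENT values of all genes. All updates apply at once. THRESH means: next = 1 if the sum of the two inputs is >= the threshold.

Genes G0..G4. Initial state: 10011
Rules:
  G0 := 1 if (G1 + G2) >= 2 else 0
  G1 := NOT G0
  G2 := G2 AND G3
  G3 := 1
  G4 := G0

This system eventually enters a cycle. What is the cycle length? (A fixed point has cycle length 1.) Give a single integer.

Answer: 1

Derivation:
Step 0: 10011
Step 1: G0=(0+0>=2)=0 G1=NOT G0=NOT 1=0 G2=G2&G3=0&1=0 G3=1(const) G4=G0=1 -> 00011
Step 2: G0=(0+0>=2)=0 G1=NOT G0=NOT 0=1 G2=G2&G3=0&1=0 G3=1(const) G4=G0=0 -> 01010
Step 3: G0=(1+0>=2)=0 G1=NOT G0=NOT 0=1 G2=G2&G3=0&1=0 G3=1(const) G4=G0=0 -> 01010
State from step 3 equals state from step 2 -> cycle length 1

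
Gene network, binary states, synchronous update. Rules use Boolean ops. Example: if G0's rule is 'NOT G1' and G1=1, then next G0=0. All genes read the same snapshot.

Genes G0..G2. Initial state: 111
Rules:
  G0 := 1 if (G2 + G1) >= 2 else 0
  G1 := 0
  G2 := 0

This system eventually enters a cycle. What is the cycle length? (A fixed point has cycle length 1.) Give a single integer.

Answer: 1

Derivation:
Step 0: 111
Step 1: G0=(1+1>=2)=1 G1=0(const) G2=0(const) -> 100
Step 2: G0=(0+0>=2)=0 G1=0(const) G2=0(const) -> 000
Step 3: G0=(0+0>=2)=0 G1=0(const) G2=0(const) -> 000
State from step 3 equals state from step 2 -> cycle length 1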